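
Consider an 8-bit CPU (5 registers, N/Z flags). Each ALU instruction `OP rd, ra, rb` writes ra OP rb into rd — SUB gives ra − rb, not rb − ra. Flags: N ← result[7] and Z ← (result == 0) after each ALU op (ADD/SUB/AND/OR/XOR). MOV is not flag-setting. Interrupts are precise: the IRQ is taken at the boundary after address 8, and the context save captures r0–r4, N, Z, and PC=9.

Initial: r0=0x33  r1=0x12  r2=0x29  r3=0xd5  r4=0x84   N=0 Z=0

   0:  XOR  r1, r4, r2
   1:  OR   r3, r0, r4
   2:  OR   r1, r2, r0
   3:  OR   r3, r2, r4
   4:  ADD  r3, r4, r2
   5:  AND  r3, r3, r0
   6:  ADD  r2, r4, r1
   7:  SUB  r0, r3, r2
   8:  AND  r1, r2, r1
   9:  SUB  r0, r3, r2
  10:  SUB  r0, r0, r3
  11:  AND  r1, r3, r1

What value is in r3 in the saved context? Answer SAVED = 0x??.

SAVED = 0x21

after  0: r0=0x33 r1=0xad r2=0x29 r3=0xd5 r4=0x84  N=1 Z=0
after  1: r0=0x33 r1=0xad r2=0x29 r3=0xb7 r4=0x84  N=1 Z=0
after  2: r0=0x33 r1=0x3b r2=0x29 r3=0xb7 r4=0x84  N=0 Z=0
after  3: r0=0x33 r1=0x3b r2=0x29 r3=0xad r4=0x84  N=1 Z=0
after  4: r0=0x33 r1=0x3b r2=0x29 r3=0xad r4=0x84  N=1 Z=0
after  5: r0=0x33 r1=0x3b r2=0x29 r3=0x21 r4=0x84  N=0 Z=0
after  6: r0=0x33 r1=0x3b r2=0xbf r3=0x21 r4=0x84  N=1 Z=0
after  7: r0=0x62 r1=0x3b r2=0xbf r3=0x21 r4=0x84  N=0 Z=0
after  8: r0=0x62 r1=0x3b r2=0xbf r3=0x21 r4=0x84  N=0 Z=0
-- IRQ taken; context saved, return-PC = 9 --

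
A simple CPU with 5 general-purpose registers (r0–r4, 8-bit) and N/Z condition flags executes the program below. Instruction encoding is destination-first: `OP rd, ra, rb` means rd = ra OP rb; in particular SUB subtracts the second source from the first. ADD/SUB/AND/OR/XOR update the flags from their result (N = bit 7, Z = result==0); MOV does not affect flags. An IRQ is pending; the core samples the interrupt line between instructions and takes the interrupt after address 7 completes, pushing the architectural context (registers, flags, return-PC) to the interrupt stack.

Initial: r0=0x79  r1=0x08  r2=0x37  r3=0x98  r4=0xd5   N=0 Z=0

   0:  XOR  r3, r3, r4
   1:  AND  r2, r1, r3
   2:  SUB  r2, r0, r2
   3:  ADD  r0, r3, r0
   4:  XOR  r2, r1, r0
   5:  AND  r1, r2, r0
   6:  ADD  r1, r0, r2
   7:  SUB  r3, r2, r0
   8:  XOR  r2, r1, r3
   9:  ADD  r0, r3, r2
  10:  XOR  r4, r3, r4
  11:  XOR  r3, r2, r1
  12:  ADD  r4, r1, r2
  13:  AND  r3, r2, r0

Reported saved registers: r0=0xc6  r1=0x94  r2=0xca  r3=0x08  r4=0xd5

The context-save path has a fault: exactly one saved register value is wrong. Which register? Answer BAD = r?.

after  0: r0=0x79 r1=0x08 r2=0x37 r3=0x4d r4=0xd5  N=0 Z=0
after  1: r0=0x79 r1=0x08 r2=0x08 r3=0x4d r4=0xd5  N=0 Z=0
after  2: r0=0x79 r1=0x08 r2=0x71 r3=0x4d r4=0xd5  N=0 Z=0
after  3: r0=0xc6 r1=0x08 r2=0x71 r3=0x4d r4=0xd5  N=1 Z=0
after  4: r0=0xc6 r1=0x08 r2=0xce r3=0x4d r4=0xd5  N=1 Z=0
after  5: r0=0xc6 r1=0xc6 r2=0xce r3=0x4d r4=0xd5  N=1 Z=0
after  6: r0=0xc6 r1=0x94 r2=0xce r3=0x4d r4=0xd5  N=1 Z=0
after  7: r0=0xc6 r1=0x94 r2=0xce r3=0x08 r4=0xd5  N=0 Z=0
-- IRQ taken; context saved, return-PC = 8 --
mismatch: r2: reported 0xca vs actual 0xce

BAD = r2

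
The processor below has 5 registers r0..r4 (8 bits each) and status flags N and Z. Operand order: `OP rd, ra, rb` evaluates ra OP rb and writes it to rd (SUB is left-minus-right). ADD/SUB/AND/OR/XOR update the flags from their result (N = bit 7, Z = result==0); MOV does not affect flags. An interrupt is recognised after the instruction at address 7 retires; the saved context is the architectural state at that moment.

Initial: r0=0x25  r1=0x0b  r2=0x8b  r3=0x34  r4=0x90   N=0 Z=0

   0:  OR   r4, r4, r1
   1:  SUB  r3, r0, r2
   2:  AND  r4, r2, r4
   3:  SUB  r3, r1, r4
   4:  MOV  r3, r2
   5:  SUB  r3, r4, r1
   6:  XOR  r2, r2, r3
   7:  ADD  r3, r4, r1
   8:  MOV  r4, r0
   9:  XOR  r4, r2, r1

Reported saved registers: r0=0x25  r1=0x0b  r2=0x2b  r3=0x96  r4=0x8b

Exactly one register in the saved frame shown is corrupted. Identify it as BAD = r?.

after  0: r0=0x25 r1=0x0b r2=0x8b r3=0x34 r4=0x9b  N=1 Z=0
after  1: r0=0x25 r1=0x0b r2=0x8b r3=0x9a r4=0x9b  N=1 Z=0
after  2: r0=0x25 r1=0x0b r2=0x8b r3=0x9a r4=0x8b  N=1 Z=0
after  3: r0=0x25 r1=0x0b r2=0x8b r3=0x80 r4=0x8b  N=1 Z=0
after  4: r0=0x25 r1=0x0b r2=0x8b r3=0x8b r4=0x8b  N=1 Z=0
after  5: r0=0x25 r1=0x0b r2=0x8b r3=0x80 r4=0x8b  N=1 Z=0
after  6: r0=0x25 r1=0x0b r2=0x0b r3=0x80 r4=0x8b  N=0 Z=0
after  7: r0=0x25 r1=0x0b r2=0x0b r3=0x96 r4=0x8b  N=1 Z=0
-- IRQ taken; context saved, return-PC = 8 --
mismatch: r2: reported 0x2b vs actual 0x0b

BAD = r2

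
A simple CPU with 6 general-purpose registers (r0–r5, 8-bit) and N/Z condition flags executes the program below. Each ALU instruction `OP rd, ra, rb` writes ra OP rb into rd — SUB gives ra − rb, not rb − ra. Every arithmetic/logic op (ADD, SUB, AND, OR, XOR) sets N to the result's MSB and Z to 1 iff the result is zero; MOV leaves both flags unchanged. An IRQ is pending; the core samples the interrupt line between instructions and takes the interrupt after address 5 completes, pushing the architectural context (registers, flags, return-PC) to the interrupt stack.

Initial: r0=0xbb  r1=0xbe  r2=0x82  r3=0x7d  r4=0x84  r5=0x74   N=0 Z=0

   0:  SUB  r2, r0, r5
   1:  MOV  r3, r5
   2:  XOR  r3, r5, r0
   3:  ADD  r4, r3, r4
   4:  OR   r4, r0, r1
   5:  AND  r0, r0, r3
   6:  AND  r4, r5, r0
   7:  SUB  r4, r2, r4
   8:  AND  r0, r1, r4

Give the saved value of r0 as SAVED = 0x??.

after  0: r0=0xbb r1=0xbe r2=0x47 r3=0x7d r4=0x84 r5=0x74  N=0 Z=0
after  1: r0=0xbb r1=0xbe r2=0x47 r3=0x74 r4=0x84 r5=0x74  N=0 Z=0
after  2: r0=0xbb r1=0xbe r2=0x47 r3=0xcf r4=0x84 r5=0x74  N=1 Z=0
after  3: r0=0xbb r1=0xbe r2=0x47 r3=0xcf r4=0x53 r5=0x74  N=0 Z=0
after  4: r0=0xbb r1=0xbe r2=0x47 r3=0xcf r4=0xbf r5=0x74  N=1 Z=0
after  5: r0=0x8b r1=0xbe r2=0x47 r3=0xcf r4=0xbf r5=0x74  N=1 Z=0
-- IRQ taken; context saved, return-PC = 6 --

SAVED = 0x8b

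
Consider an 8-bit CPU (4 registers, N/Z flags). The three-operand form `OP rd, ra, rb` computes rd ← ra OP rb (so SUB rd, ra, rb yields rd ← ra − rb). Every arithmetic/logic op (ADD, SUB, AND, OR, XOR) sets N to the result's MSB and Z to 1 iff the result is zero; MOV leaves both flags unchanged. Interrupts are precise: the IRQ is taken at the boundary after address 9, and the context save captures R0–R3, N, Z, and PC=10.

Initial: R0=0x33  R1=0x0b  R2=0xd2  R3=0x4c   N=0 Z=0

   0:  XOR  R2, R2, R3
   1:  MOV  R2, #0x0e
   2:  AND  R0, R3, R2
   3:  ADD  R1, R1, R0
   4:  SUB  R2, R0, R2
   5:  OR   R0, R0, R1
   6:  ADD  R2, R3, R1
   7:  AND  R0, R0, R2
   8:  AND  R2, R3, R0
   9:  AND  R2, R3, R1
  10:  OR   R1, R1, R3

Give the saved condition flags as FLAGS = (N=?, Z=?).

FLAGS = (N=0, Z=0)

after  0: R0=0x33 R1=0x0b R2=0x9e R3=0x4c  N=1 Z=0
after  1: R0=0x33 R1=0x0b R2=0x0e R3=0x4c  N=1 Z=0
after  2: R0=0x0c R1=0x0b R2=0x0e R3=0x4c  N=0 Z=0
after  3: R0=0x0c R1=0x17 R2=0x0e R3=0x4c  N=0 Z=0
after  4: R0=0x0c R1=0x17 R2=0xfe R3=0x4c  N=1 Z=0
after  5: R0=0x1f R1=0x17 R2=0xfe R3=0x4c  N=0 Z=0
after  6: R0=0x1f R1=0x17 R2=0x63 R3=0x4c  N=0 Z=0
after  7: R0=0x03 R1=0x17 R2=0x63 R3=0x4c  N=0 Z=0
after  8: R0=0x03 R1=0x17 R2=0x00 R3=0x4c  N=0 Z=1
after  9: R0=0x03 R1=0x17 R2=0x04 R3=0x4c  N=0 Z=0
-- IRQ taken; context saved, return-PC = 10 --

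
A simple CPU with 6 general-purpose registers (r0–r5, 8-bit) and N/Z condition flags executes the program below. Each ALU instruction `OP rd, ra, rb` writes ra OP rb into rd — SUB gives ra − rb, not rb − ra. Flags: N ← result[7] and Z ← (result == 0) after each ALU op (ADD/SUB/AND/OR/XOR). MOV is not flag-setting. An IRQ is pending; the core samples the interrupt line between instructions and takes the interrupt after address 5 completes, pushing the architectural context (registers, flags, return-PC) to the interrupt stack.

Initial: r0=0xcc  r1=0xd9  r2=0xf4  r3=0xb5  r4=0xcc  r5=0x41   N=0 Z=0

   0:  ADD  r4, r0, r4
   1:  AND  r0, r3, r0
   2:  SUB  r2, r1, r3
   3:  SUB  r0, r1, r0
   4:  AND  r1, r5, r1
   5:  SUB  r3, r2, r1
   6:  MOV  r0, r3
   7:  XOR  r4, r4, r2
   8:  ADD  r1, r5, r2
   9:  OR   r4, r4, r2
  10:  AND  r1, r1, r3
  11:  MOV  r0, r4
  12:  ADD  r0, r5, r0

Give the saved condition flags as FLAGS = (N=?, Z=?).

after  0: r0=0xcc r1=0xd9 r2=0xf4 r3=0xb5 r4=0x98 r5=0x41  N=1 Z=0
after  1: r0=0x84 r1=0xd9 r2=0xf4 r3=0xb5 r4=0x98 r5=0x41  N=1 Z=0
after  2: r0=0x84 r1=0xd9 r2=0x24 r3=0xb5 r4=0x98 r5=0x41  N=0 Z=0
after  3: r0=0x55 r1=0xd9 r2=0x24 r3=0xb5 r4=0x98 r5=0x41  N=0 Z=0
after  4: r0=0x55 r1=0x41 r2=0x24 r3=0xb5 r4=0x98 r5=0x41  N=0 Z=0
after  5: r0=0x55 r1=0x41 r2=0x24 r3=0xe3 r4=0x98 r5=0x41  N=1 Z=0
-- IRQ taken; context saved, return-PC = 6 --

FLAGS = (N=1, Z=0)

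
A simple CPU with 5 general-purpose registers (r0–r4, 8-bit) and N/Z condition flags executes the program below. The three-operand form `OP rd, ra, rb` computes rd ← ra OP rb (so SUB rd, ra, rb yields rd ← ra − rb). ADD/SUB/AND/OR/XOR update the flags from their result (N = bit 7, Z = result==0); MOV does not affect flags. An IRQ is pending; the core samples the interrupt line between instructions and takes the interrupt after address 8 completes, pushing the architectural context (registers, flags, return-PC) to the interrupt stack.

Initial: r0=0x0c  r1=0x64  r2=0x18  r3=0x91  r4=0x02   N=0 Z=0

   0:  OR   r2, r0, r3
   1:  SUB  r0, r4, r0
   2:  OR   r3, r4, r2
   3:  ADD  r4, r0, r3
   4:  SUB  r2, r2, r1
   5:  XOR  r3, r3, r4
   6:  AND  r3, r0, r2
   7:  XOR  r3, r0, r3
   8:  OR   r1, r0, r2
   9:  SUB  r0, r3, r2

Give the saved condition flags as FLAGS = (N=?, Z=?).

after  0: r0=0x0c r1=0x64 r2=0x9d r3=0x91 r4=0x02  N=1 Z=0
after  1: r0=0xf6 r1=0x64 r2=0x9d r3=0x91 r4=0x02  N=1 Z=0
after  2: r0=0xf6 r1=0x64 r2=0x9d r3=0x9f r4=0x02  N=1 Z=0
after  3: r0=0xf6 r1=0x64 r2=0x9d r3=0x9f r4=0x95  N=1 Z=0
after  4: r0=0xf6 r1=0x64 r2=0x39 r3=0x9f r4=0x95  N=0 Z=0
after  5: r0=0xf6 r1=0x64 r2=0x39 r3=0x0a r4=0x95  N=0 Z=0
after  6: r0=0xf6 r1=0x64 r2=0x39 r3=0x30 r4=0x95  N=0 Z=0
after  7: r0=0xf6 r1=0x64 r2=0x39 r3=0xc6 r4=0x95  N=1 Z=0
after  8: r0=0xf6 r1=0xff r2=0x39 r3=0xc6 r4=0x95  N=1 Z=0
-- IRQ taken; context saved, return-PC = 9 --

FLAGS = (N=1, Z=0)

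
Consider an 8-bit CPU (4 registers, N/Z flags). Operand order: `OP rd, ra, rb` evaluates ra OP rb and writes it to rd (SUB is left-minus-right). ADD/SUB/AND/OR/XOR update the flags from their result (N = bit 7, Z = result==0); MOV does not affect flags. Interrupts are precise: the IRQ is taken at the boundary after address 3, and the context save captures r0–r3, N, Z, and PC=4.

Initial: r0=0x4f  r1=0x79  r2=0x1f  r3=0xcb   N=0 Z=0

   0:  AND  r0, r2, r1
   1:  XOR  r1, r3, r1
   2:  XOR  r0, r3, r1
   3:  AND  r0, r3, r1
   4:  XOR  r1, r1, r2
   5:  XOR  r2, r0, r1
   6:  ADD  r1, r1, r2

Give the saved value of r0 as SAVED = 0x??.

after  0: r0=0x19 r1=0x79 r2=0x1f r3=0xcb  N=0 Z=0
after  1: r0=0x19 r1=0xb2 r2=0x1f r3=0xcb  N=1 Z=0
after  2: r0=0x79 r1=0xb2 r2=0x1f r3=0xcb  N=0 Z=0
after  3: r0=0x82 r1=0xb2 r2=0x1f r3=0xcb  N=1 Z=0
-- IRQ taken; context saved, return-PC = 4 --

SAVED = 0x82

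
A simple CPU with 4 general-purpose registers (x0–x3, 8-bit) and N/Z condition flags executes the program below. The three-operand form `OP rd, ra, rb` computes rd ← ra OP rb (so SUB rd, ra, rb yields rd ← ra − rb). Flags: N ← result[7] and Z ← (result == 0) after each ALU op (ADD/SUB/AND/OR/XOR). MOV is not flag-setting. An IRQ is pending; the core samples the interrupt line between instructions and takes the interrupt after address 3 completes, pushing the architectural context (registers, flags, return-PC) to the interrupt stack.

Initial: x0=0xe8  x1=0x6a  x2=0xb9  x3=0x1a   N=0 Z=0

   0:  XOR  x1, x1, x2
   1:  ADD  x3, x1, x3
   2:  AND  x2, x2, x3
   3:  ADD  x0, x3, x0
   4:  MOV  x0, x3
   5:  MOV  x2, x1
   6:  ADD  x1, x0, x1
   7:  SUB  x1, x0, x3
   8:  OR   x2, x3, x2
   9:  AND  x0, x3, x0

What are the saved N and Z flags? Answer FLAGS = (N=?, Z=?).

after  0: x0=0xe8 x1=0xd3 x2=0xb9 x3=0x1a  N=1 Z=0
after  1: x0=0xe8 x1=0xd3 x2=0xb9 x3=0xed  N=1 Z=0
after  2: x0=0xe8 x1=0xd3 x2=0xa9 x3=0xed  N=1 Z=0
after  3: x0=0xd5 x1=0xd3 x2=0xa9 x3=0xed  N=1 Z=0
-- IRQ taken; context saved, return-PC = 4 --

FLAGS = (N=1, Z=0)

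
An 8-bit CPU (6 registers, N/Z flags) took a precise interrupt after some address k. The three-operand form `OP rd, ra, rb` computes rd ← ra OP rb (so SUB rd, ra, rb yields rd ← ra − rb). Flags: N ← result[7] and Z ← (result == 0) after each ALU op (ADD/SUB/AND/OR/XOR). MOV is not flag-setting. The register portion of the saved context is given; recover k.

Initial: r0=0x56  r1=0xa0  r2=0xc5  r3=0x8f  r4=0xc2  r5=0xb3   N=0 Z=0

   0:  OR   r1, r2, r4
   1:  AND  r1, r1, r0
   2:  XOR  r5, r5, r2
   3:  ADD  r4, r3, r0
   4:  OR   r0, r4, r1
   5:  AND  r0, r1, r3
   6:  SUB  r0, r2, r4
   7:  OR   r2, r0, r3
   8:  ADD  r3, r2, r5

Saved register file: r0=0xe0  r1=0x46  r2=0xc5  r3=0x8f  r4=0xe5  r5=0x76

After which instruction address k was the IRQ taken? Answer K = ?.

K = 6

after  0: r0=0x56 r1=0xc7 r2=0xc5 r3=0x8f r4=0xc2 r5=0xb3  N=1 Z=0
after  1: r0=0x56 r1=0x46 r2=0xc5 r3=0x8f r4=0xc2 r5=0xb3  N=0 Z=0
after  2: r0=0x56 r1=0x46 r2=0xc5 r3=0x8f r4=0xc2 r5=0x76  N=0 Z=0
after  3: r0=0x56 r1=0x46 r2=0xc5 r3=0x8f r4=0xe5 r5=0x76  N=1 Z=0
after  4: r0=0xe7 r1=0x46 r2=0xc5 r3=0x8f r4=0xe5 r5=0x76  N=1 Z=0
after  5: r0=0x06 r1=0x46 r2=0xc5 r3=0x8f r4=0xe5 r5=0x76  N=0 Z=0
after  6: r0=0xe0 r1=0x46 r2=0xc5 r3=0x8f r4=0xe5 r5=0x76  N=1 Z=0
-- IRQ taken; context saved, return-PC = 7 --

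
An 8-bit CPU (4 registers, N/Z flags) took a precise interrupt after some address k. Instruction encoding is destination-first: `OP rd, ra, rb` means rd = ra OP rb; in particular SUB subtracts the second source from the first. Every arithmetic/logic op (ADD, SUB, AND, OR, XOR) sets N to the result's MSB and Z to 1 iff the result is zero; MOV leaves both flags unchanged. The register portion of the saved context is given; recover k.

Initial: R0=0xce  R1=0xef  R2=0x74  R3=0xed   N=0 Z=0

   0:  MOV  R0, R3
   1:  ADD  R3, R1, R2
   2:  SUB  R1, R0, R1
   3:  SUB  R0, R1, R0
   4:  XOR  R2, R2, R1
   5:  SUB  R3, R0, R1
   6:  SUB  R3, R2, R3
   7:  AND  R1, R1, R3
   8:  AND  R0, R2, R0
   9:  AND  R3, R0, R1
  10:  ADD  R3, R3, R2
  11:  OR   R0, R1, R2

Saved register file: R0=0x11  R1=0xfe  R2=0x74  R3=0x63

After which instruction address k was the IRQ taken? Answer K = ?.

K = 3

after  0: R0=0xed R1=0xef R2=0x74 R3=0xed  N=0 Z=0
after  1: R0=0xed R1=0xef R2=0x74 R3=0x63  N=0 Z=0
after  2: R0=0xed R1=0xfe R2=0x74 R3=0x63  N=1 Z=0
after  3: R0=0x11 R1=0xfe R2=0x74 R3=0x63  N=0 Z=0
-- IRQ taken; context saved, return-PC = 4 --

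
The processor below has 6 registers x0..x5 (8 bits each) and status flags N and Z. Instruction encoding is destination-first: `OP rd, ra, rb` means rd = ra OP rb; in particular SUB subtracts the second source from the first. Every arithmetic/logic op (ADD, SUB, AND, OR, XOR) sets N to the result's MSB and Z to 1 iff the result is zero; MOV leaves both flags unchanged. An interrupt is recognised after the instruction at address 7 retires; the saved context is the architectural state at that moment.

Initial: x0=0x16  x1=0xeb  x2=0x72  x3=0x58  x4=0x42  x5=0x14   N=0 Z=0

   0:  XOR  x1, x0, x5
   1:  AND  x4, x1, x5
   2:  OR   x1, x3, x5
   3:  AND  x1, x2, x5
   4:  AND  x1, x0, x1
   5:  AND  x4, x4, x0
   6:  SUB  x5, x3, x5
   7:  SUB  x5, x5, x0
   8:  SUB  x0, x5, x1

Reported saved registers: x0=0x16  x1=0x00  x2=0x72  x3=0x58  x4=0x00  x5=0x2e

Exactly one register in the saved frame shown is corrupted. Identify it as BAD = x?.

BAD = x1

after  0: x0=0x16 x1=0x02 x2=0x72 x3=0x58 x4=0x42 x5=0x14  N=0 Z=0
after  1: x0=0x16 x1=0x02 x2=0x72 x3=0x58 x4=0x00 x5=0x14  N=0 Z=1
after  2: x0=0x16 x1=0x5c x2=0x72 x3=0x58 x4=0x00 x5=0x14  N=0 Z=0
after  3: x0=0x16 x1=0x10 x2=0x72 x3=0x58 x4=0x00 x5=0x14  N=0 Z=0
after  4: x0=0x16 x1=0x10 x2=0x72 x3=0x58 x4=0x00 x5=0x14  N=0 Z=0
after  5: x0=0x16 x1=0x10 x2=0x72 x3=0x58 x4=0x00 x5=0x14  N=0 Z=1
after  6: x0=0x16 x1=0x10 x2=0x72 x3=0x58 x4=0x00 x5=0x44  N=0 Z=0
after  7: x0=0x16 x1=0x10 x2=0x72 x3=0x58 x4=0x00 x5=0x2e  N=0 Z=0
-- IRQ taken; context saved, return-PC = 8 --
mismatch: x1: reported 0x00 vs actual 0x10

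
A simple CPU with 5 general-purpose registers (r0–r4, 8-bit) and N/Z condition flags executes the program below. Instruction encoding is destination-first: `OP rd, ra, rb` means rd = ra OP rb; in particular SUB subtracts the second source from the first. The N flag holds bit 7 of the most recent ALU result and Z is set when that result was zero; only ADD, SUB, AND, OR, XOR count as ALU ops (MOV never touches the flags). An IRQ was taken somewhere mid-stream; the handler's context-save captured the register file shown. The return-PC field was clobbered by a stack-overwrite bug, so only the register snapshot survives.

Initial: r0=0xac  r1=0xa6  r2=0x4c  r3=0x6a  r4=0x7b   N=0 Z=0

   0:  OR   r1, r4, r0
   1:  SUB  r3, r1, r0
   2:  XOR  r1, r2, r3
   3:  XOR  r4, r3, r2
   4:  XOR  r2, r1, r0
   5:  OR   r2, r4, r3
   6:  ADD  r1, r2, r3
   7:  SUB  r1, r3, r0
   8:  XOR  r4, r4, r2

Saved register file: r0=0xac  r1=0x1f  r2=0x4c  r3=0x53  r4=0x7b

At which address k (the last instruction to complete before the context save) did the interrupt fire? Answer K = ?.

after  0: r0=0xac r1=0xff r2=0x4c r3=0x6a r4=0x7b  N=1 Z=0
after  1: r0=0xac r1=0xff r2=0x4c r3=0x53 r4=0x7b  N=0 Z=0
after  2: r0=0xac r1=0x1f r2=0x4c r3=0x53 r4=0x7b  N=0 Z=0
-- IRQ taken; context saved, return-PC = 3 --

K = 2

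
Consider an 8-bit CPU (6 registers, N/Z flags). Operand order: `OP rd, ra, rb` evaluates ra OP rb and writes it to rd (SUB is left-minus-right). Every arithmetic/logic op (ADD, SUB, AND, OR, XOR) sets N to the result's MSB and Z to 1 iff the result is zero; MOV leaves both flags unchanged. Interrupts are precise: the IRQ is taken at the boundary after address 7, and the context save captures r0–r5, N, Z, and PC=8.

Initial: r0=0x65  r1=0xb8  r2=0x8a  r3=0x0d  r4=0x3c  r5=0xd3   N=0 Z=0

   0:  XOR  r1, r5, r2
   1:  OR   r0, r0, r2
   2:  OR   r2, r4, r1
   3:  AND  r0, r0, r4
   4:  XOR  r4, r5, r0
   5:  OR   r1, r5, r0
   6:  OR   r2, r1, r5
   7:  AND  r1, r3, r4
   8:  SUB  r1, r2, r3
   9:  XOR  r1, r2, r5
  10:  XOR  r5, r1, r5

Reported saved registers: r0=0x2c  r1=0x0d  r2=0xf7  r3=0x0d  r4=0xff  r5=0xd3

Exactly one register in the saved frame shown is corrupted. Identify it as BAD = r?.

BAD = r2

after  0: r0=0x65 r1=0x59 r2=0x8a r3=0x0d r4=0x3c r5=0xd3  N=0 Z=0
after  1: r0=0xef r1=0x59 r2=0x8a r3=0x0d r4=0x3c r5=0xd3  N=1 Z=0
after  2: r0=0xef r1=0x59 r2=0x7d r3=0x0d r4=0x3c r5=0xd3  N=0 Z=0
after  3: r0=0x2c r1=0x59 r2=0x7d r3=0x0d r4=0x3c r5=0xd3  N=0 Z=0
after  4: r0=0x2c r1=0x59 r2=0x7d r3=0x0d r4=0xff r5=0xd3  N=1 Z=0
after  5: r0=0x2c r1=0xff r2=0x7d r3=0x0d r4=0xff r5=0xd3  N=1 Z=0
after  6: r0=0x2c r1=0xff r2=0xff r3=0x0d r4=0xff r5=0xd3  N=1 Z=0
after  7: r0=0x2c r1=0x0d r2=0xff r3=0x0d r4=0xff r5=0xd3  N=0 Z=0
-- IRQ taken; context saved, return-PC = 8 --
mismatch: r2: reported 0xf7 vs actual 0xff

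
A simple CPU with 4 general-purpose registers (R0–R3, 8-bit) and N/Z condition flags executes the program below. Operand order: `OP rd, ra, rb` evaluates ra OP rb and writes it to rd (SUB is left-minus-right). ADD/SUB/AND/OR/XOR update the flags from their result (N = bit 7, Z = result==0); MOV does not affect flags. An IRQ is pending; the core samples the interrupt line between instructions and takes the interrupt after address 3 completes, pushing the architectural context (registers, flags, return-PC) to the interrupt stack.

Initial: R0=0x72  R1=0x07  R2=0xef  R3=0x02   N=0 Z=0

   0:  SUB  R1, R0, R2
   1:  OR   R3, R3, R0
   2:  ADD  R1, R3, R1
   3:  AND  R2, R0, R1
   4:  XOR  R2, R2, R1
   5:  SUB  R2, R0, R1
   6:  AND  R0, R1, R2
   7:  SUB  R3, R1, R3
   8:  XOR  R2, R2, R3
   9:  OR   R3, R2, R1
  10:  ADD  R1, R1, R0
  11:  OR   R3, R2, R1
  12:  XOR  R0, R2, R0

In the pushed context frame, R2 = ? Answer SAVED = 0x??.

SAVED = 0x70

after  0: R0=0x72 R1=0x83 R2=0xef R3=0x02  N=1 Z=0
after  1: R0=0x72 R1=0x83 R2=0xef R3=0x72  N=0 Z=0
after  2: R0=0x72 R1=0xf5 R2=0xef R3=0x72  N=1 Z=0
after  3: R0=0x72 R1=0xf5 R2=0x70 R3=0x72  N=0 Z=0
-- IRQ taken; context saved, return-PC = 4 --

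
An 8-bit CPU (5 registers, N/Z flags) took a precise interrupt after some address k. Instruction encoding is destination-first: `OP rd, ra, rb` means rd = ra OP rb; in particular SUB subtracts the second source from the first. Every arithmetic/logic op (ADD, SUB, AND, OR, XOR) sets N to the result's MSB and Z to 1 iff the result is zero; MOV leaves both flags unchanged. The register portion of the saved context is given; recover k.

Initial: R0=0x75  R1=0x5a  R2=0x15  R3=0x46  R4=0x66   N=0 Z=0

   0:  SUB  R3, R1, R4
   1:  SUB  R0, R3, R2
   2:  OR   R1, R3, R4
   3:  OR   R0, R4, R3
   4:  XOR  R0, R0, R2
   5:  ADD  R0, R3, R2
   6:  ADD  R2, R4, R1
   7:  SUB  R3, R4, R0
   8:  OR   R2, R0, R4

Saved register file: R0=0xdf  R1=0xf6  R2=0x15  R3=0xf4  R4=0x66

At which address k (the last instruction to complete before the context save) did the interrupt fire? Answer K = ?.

K = 2

after  0: R0=0x75 R1=0x5a R2=0x15 R3=0xf4 R4=0x66  N=1 Z=0
after  1: R0=0xdf R1=0x5a R2=0x15 R3=0xf4 R4=0x66  N=1 Z=0
after  2: R0=0xdf R1=0xf6 R2=0x15 R3=0xf4 R4=0x66  N=1 Z=0
-- IRQ taken; context saved, return-PC = 3 --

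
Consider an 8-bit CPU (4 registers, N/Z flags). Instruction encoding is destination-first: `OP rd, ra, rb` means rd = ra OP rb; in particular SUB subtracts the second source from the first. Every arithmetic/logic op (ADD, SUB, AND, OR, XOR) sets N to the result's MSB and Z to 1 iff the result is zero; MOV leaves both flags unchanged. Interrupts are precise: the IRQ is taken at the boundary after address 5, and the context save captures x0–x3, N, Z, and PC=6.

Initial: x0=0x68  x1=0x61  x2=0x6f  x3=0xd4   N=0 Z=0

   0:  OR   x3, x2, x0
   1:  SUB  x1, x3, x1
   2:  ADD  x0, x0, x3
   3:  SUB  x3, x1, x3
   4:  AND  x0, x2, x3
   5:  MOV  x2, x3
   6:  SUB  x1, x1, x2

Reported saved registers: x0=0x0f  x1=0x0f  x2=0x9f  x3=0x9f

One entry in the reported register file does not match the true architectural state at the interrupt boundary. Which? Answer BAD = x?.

after  0: x0=0x68 x1=0x61 x2=0x6f x3=0x6f  N=0 Z=0
after  1: x0=0x68 x1=0x0e x2=0x6f x3=0x6f  N=0 Z=0
after  2: x0=0xd7 x1=0x0e x2=0x6f x3=0x6f  N=1 Z=0
after  3: x0=0xd7 x1=0x0e x2=0x6f x3=0x9f  N=1 Z=0
after  4: x0=0x0f x1=0x0e x2=0x6f x3=0x9f  N=0 Z=0
after  5: x0=0x0f x1=0x0e x2=0x9f x3=0x9f  N=0 Z=0
-- IRQ taken; context saved, return-PC = 6 --
mismatch: x1: reported 0x0f vs actual 0x0e

BAD = x1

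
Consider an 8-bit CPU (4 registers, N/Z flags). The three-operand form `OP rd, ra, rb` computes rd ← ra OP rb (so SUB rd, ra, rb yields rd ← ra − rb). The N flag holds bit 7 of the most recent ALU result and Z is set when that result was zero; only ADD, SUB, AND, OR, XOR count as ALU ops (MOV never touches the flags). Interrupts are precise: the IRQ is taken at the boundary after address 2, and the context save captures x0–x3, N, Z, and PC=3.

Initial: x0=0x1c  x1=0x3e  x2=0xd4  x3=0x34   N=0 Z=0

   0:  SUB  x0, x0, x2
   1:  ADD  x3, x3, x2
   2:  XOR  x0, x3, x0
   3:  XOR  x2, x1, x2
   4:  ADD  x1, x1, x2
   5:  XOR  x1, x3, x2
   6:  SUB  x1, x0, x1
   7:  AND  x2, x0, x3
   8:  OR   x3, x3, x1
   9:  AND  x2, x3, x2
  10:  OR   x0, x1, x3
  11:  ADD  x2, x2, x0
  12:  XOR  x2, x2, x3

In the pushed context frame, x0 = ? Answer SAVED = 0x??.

SAVED = 0x40

after  0: x0=0x48 x1=0x3e x2=0xd4 x3=0x34  N=0 Z=0
after  1: x0=0x48 x1=0x3e x2=0xd4 x3=0x08  N=0 Z=0
after  2: x0=0x40 x1=0x3e x2=0xd4 x3=0x08  N=0 Z=0
-- IRQ taken; context saved, return-PC = 3 --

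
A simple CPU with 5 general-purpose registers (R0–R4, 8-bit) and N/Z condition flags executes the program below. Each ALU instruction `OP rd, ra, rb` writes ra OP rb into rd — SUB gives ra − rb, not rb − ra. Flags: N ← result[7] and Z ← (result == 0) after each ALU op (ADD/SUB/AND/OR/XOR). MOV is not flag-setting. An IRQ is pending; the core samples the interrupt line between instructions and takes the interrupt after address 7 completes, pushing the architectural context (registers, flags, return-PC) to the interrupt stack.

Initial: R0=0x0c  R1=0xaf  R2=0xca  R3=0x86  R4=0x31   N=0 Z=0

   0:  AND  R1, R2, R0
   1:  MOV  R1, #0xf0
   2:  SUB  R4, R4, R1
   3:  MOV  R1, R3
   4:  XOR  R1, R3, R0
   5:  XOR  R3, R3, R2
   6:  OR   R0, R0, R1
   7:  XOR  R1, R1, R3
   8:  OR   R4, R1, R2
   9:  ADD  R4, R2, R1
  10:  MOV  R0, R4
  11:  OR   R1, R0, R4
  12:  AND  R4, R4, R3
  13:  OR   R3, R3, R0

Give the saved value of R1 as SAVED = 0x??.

after  0: R0=0x0c R1=0x08 R2=0xca R3=0x86 R4=0x31  N=0 Z=0
after  1: R0=0x0c R1=0xf0 R2=0xca R3=0x86 R4=0x31  N=0 Z=0
after  2: R0=0x0c R1=0xf0 R2=0xca R3=0x86 R4=0x41  N=0 Z=0
after  3: R0=0x0c R1=0x86 R2=0xca R3=0x86 R4=0x41  N=0 Z=0
after  4: R0=0x0c R1=0x8a R2=0xca R3=0x86 R4=0x41  N=1 Z=0
after  5: R0=0x0c R1=0x8a R2=0xca R3=0x4c R4=0x41  N=0 Z=0
after  6: R0=0x8e R1=0x8a R2=0xca R3=0x4c R4=0x41  N=1 Z=0
after  7: R0=0x8e R1=0xc6 R2=0xca R3=0x4c R4=0x41  N=1 Z=0
-- IRQ taken; context saved, return-PC = 8 --

SAVED = 0xc6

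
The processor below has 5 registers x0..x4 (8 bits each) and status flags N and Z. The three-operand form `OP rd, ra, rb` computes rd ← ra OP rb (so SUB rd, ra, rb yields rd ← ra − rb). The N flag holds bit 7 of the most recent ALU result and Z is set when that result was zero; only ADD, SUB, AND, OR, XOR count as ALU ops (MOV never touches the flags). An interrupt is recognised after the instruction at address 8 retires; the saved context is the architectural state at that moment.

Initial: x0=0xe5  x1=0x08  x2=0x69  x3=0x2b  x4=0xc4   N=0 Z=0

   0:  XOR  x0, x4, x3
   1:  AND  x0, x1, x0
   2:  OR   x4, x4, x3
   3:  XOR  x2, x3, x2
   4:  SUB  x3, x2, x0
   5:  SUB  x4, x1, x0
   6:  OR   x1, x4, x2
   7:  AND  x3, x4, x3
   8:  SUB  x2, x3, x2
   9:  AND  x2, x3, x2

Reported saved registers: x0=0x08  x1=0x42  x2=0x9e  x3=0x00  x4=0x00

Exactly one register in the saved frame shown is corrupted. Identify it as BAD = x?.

after  0: x0=0xef x1=0x08 x2=0x69 x3=0x2b x4=0xc4  N=1 Z=0
after  1: x0=0x08 x1=0x08 x2=0x69 x3=0x2b x4=0xc4  N=0 Z=0
after  2: x0=0x08 x1=0x08 x2=0x69 x3=0x2b x4=0xef  N=1 Z=0
after  3: x0=0x08 x1=0x08 x2=0x42 x3=0x2b x4=0xef  N=0 Z=0
after  4: x0=0x08 x1=0x08 x2=0x42 x3=0x3a x4=0xef  N=0 Z=0
after  5: x0=0x08 x1=0x08 x2=0x42 x3=0x3a x4=0x00  N=0 Z=1
after  6: x0=0x08 x1=0x42 x2=0x42 x3=0x3a x4=0x00  N=0 Z=0
after  7: x0=0x08 x1=0x42 x2=0x42 x3=0x00 x4=0x00  N=0 Z=1
after  8: x0=0x08 x1=0x42 x2=0xbe x3=0x00 x4=0x00  N=1 Z=0
-- IRQ taken; context saved, return-PC = 9 --
mismatch: x2: reported 0x9e vs actual 0xbe

BAD = x2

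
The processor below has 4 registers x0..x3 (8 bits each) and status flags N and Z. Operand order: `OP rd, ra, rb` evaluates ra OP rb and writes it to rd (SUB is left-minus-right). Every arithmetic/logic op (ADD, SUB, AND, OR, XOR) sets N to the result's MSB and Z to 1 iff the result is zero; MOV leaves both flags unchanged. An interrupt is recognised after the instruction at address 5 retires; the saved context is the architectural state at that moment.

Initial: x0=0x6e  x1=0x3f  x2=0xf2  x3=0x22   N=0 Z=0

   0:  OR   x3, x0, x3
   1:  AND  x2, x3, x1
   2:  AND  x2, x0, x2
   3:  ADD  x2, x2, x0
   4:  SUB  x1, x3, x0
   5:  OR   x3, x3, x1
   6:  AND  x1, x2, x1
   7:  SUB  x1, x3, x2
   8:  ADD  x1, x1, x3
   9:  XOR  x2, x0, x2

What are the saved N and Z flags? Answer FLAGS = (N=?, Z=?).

FLAGS = (N=0, Z=0)

after  0: x0=0x6e x1=0x3f x2=0xf2 x3=0x6e  N=0 Z=0
after  1: x0=0x6e x1=0x3f x2=0x2e x3=0x6e  N=0 Z=0
after  2: x0=0x6e x1=0x3f x2=0x2e x3=0x6e  N=0 Z=0
after  3: x0=0x6e x1=0x3f x2=0x9c x3=0x6e  N=1 Z=0
after  4: x0=0x6e x1=0x00 x2=0x9c x3=0x6e  N=0 Z=1
after  5: x0=0x6e x1=0x00 x2=0x9c x3=0x6e  N=0 Z=0
-- IRQ taken; context saved, return-PC = 6 --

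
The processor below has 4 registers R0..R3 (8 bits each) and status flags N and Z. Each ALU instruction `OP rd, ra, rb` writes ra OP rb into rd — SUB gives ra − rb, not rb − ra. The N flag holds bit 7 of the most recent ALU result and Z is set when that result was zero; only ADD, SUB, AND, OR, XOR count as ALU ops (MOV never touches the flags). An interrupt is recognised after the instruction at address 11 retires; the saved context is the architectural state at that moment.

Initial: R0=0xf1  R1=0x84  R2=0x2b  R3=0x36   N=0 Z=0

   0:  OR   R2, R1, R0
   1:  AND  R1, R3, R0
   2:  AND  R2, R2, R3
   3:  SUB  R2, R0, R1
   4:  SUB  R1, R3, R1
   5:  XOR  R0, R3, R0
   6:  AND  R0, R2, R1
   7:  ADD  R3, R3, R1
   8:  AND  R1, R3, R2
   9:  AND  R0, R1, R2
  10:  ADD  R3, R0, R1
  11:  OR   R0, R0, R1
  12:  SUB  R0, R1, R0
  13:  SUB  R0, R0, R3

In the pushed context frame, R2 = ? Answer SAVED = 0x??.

after  0: R0=0xf1 R1=0x84 R2=0xf5 R3=0x36  N=1 Z=0
after  1: R0=0xf1 R1=0x30 R2=0xf5 R3=0x36  N=0 Z=0
after  2: R0=0xf1 R1=0x30 R2=0x34 R3=0x36  N=0 Z=0
after  3: R0=0xf1 R1=0x30 R2=0xc1 R3=0x36  N=1 Z=0
after  4: R0=0xf1 R1=0x06 R2=0xc1 R3=0x36  N=0 Z=0
after  5: R0=0xc7 R1=0x06 R2=0xc1 R3=0x36  N=1 Z=0
after  6: R0=0x00 R1=0x06 R2=0xc1 R3=0x36  N=0 Z=1
after  7: R0=0x00 R1=0x06 R2=0xc1 R3=0x3c  N=0 Z=0
after  8: R0=0x00 R1=0x00 R2=0xc1 R3=0x3c  N=0 Z=1
after  9: R0=0x00 R1=0x00 R2=0xc1 R3=0x3c  N=0 Z=1
after 10: R0=0x00 R1=0x00 R2=0xc1 R3=0x00  N=0 Z=1
after 11: R0=0x00 R1=0x00 R2=0xc1 R3=0x00  N=0 Z=1
-- IRQ taken; context saved, return-PC = 12 --

SAVED = 0xc1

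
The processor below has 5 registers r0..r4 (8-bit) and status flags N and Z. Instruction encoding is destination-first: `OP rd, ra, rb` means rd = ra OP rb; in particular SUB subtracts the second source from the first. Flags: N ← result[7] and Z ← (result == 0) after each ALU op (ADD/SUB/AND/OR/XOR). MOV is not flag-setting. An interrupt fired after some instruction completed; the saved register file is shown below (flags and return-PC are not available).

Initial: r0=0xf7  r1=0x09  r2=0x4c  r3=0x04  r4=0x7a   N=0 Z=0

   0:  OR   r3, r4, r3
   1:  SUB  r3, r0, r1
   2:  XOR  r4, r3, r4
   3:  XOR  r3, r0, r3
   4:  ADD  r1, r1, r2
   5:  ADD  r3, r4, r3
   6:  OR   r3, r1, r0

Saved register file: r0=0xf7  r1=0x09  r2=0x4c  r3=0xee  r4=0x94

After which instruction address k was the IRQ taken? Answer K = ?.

K = 2

after  0: r0=0xf7 r1=0x09 r2=0x4c r3=0x7e r4=0x7a  N=0 Z=0
after  1: r0=0xf7 r1=0x09 r2=0x4c r3=0xee r4=0x7a  N=1 Z=0
after  2: r0=0xf7 r1=0x09 r2=0x4c r3=0xee r4=0x94  N=1 Z=0
-- IRQ taken; context saved, return-PC = 3 --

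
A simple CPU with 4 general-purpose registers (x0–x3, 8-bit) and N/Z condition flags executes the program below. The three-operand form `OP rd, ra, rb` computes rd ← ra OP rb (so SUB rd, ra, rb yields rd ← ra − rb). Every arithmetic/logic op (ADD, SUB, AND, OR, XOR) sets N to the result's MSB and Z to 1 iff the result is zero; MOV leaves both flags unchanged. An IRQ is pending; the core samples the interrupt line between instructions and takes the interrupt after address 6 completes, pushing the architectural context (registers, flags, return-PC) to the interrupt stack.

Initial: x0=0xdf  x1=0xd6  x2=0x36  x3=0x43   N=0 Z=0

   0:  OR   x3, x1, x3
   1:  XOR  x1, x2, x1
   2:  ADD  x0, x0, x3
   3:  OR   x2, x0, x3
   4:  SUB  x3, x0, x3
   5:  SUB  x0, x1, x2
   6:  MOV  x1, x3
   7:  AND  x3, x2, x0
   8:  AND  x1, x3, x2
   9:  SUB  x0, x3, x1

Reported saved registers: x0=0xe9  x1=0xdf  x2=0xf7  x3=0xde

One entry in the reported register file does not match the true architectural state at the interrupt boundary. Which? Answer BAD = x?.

after  0: x0=0xdf x1=0xd6 x2=0x36 x3=0xd7  N=1 Z=0
after  1: x0=0xdf x1=0xe0 x2=0x36 x3=0xd7  N=1 Z=0
after  2: x0=0xb6 x1=0xe0 x2=0x36 x3=0xd7  N=1 Z=0
after  3: x0=0xb6 x1=0xe0 x2=0xf7 x3=0xd7  N=1 Z=0
after  4: x0=0xb6 x1=0xe0 x2=0xf7 x3=0xdf  N=1 Z=0
after  5: x0=0xe9 x1=0xe0 x2=0xf7 x3=0xdf  N=1 Z=0
after  6: x0=0xe9 x1=0xdf x2=0xf7 x3=0xdf  N=1 Z=0
-- IRQ taken; context saved, return-PC = 7 --
mismatch: x3: reported 0xde vs actual 0xdf

BAD = x3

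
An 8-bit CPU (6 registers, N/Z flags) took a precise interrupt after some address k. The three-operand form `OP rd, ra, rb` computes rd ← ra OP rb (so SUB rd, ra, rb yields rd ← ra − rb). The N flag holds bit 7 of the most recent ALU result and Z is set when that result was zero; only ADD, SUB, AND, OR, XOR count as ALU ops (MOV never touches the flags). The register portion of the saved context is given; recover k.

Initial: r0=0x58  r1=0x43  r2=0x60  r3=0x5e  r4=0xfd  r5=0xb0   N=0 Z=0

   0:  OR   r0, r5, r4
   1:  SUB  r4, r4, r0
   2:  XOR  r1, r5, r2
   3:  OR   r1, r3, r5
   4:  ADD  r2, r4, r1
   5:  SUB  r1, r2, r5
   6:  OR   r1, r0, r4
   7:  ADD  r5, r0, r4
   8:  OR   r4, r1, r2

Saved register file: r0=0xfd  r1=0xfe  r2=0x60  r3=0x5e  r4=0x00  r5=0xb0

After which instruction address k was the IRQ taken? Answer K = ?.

K = 3

after  0: r0=0xfd r1=0x43 r2=0x60 r3=0x5e r4=0xfd r5=0xb0  N=1 Z=0
after  1: r0=0xfd r1=0x43 r2=0x60 r3=0x5e r4=0x00 r5=0xb0  N=0 Z=1
after  2: r0=0xfd r1=0xd0 r2=0x60 r3=0x5e r4=0x00 r5=0xb0  N=1 Z=0
after  3: r0=0xfd r1=0xfe r2=0x60 r3=0x5e r4=0x00 r5=0xb0  N=1 Z=0
-- IRQ taken; context saved, return-PC = 4 --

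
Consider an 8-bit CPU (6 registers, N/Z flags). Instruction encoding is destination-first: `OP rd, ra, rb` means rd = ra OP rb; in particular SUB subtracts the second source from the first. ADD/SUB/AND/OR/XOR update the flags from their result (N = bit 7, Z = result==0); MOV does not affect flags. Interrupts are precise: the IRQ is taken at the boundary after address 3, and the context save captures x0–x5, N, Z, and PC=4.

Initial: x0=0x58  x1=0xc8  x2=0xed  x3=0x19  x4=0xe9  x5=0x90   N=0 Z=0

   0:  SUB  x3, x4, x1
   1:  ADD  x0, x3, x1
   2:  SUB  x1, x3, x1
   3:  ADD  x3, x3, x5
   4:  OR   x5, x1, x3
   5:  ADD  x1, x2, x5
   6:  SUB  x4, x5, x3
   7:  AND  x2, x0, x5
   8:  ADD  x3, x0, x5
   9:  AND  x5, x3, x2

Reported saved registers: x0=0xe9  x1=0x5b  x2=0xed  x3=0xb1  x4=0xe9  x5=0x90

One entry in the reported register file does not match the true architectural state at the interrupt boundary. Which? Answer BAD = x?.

after  0: x0=0x58 x1=0xc8 x2=0xed x3=0x21 x4=0xe9 x5=0x90  N=0 Z=0
after  1: x0=0xe9 x1=0xc8 x2=0xed x3=0x21 x4=0xe9 x5=0x90  N=1 Z=0
after  2: x0=0xe9 x1=0x59 x2=0xed x3=0x21 x4=0xe9 x5=0x90  N=0 Z=0
after  3: x0=0xe9 x1=0x59 x2=0xed x3=0xb1 x4=0xe9 x5=0x90  N=1 Z=0
-- IRQ taken; context saved, return-PC = 4 --
mismatch: x1: reported 0x5b vs actual 0x59

BAD = x1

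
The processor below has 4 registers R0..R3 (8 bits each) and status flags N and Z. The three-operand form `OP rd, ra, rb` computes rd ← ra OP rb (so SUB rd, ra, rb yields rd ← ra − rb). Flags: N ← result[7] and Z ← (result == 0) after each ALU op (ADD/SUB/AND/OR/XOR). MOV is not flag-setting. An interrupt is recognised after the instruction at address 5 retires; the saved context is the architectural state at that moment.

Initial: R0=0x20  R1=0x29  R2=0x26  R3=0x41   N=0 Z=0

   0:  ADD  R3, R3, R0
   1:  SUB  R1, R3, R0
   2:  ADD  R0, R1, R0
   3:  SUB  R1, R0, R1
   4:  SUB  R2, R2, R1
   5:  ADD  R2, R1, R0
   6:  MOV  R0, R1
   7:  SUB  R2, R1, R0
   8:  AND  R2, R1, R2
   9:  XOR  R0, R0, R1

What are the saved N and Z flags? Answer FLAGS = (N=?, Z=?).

after  0: R0=0x20 R1=0x29 R2=0x26 R3=0x61  N=0 Z=0
after  1: R0=0x20 R1=0x41 R2=0x26 R3=0x61  N=0 Z=0
after  2: R0=0x61 R1=0x41 R2=0x26 R3=0x61  N=0 Z=0
after  3: R0=0x61 R1=0x20 R2=0x26 R3=0x61  N=0 Z=0
after  4: R0=0x61 R1=0x20 R2=0x06 R3=0x61  N=0 Z=0
after  5: R0=0x61 R1=0x20 R2=0x81 R3=0x61  N=1 Z=0
-- IRQ taken; context saved, return-PC = 6 --

FLAGS = (N=1, Z=0)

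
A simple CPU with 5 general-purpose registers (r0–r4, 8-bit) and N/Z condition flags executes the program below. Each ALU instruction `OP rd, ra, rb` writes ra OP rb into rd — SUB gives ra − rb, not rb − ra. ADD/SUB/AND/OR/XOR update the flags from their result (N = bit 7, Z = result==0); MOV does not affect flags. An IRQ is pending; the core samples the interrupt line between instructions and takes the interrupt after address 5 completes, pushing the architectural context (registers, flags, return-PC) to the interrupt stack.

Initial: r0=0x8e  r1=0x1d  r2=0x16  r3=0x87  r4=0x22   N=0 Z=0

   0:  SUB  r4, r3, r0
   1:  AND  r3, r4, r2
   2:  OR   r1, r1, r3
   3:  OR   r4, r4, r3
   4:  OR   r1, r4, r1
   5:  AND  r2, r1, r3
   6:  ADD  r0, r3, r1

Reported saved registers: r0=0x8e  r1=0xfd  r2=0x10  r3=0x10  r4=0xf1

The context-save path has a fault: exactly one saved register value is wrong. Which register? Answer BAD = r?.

after  0: r0=0x8e r1=0x1d r2=0x16 r3=0x87 r4=0xf9  N=1 Z=0
after  1: r0=0x8e r1=0x1d r2=0x16 r3=0x10 r4=0xf9  N=0 Z=0
after  2: r0=0x8e r1=0x1d r2=0x16 r3=0x10 r4=0xf9  N=0 Z=0
after  3: r0=0x8e r1=0x1d r2=0x16 r3=0x10 r4=0xf9  N=1 Z=0
after  4: r0=0x8e r1=0xfd r2=0x16 r3=0x10 r4=0xf9  N=1 Z=0
after  5: r0=0x8e r1=0xfd r2=0x10 r3=0x10 r4=0xf9  N=0 Z=0
-- IRQ taken; context saved, return-PC = 6 --
mismatch: r4: reported 0xf1 vs actual 0xf9

BAD = r4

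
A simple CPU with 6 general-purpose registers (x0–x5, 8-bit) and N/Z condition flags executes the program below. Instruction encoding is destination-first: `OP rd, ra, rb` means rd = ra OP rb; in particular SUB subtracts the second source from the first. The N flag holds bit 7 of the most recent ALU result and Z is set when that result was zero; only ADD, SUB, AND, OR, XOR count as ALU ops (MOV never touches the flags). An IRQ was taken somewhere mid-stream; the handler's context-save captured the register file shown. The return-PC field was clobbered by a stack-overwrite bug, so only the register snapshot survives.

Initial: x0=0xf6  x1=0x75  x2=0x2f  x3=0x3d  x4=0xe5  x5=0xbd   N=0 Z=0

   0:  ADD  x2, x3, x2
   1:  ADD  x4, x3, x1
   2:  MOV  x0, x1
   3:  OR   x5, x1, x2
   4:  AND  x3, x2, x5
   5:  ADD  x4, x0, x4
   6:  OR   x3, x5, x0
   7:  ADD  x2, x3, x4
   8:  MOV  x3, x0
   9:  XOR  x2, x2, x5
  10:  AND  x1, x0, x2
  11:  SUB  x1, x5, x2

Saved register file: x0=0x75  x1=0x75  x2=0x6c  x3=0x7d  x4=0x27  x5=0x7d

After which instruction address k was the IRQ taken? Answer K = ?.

K = 6

after  0: x0=0xf6 x1=0x75 x2=0x6c x3=0x3d x4=0xe5 x5=0xbd  N=0 Z=0
after  1: x0=0xf6 x1=0x75 x2=0x6c x3=0x3d x4=0xb2 x5=0xbd  N=1 Z=0
after  2: x0=0x75 x1=0x75 x2=0x6c x3=0x3d x4=0xb2 x5=0xbd  N=1 Z=0
after  3: x0=0x75 x1=0x75 x2=0x6c x3=0x3d x4=0xb2 x5=0x7d  N=0 Z=0
after  4: x0=0x75 x1=0x75 x2=0x6c x3=0x6c x4=0xb2 x5=0x7d  N=0 Z=0
after  5: x0=0x75 x1=0x75 x2=0x6c x3=0x6c x4=0x27 x5=0x7d  N=0 Z=0
after  6: x0=0x75 x1=0x75 x2=0x6c x3=0x7d x4=0x27 x5=0x7d  N=0 Z=0
-- IRQ taken; context saved, return-PC = 7 --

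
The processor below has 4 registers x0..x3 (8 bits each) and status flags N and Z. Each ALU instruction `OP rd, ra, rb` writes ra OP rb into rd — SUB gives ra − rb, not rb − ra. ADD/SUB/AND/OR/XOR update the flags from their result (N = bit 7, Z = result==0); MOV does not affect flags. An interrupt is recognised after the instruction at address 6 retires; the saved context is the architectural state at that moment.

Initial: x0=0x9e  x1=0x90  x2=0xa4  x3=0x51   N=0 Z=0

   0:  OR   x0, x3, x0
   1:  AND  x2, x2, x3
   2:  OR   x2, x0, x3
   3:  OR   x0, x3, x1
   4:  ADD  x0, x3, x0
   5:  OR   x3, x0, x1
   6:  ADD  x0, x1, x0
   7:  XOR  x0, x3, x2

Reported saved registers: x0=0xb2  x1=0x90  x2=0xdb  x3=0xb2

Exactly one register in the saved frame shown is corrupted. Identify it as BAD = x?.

BAD = x2

after  0: x0=0xdf x1=0x90 x2=0xa4 x3=0x51  N=1 Z=0
after  1: x0=0xdf x1=0x90 x2=0x00 x3=0x51  N=0 Z=1
after  2: x0=0xdf x1=0x90 x2=0xdf x3=0x51  N=1 Z=0
after  3: x0=0xd1 x1=0x90 x2=0xdf x3=0x51  N=1 Z=0
after  4: x0=0x22 x1=0x90 x2=0xdf x3=0x51  N=0 Z=0
after  5: x0=0x22 x1=0x90 x2=0xdf x3=0xb2  N=1 Z=0
after  6: x0=0xb2 x1=0x90 x2=0xdf x3=0xb2  N=1 Z=0
-- IRQ taken; context saved, return-PC = 7 --
mismatch: x2: reported 0xdb vs actual 0xdf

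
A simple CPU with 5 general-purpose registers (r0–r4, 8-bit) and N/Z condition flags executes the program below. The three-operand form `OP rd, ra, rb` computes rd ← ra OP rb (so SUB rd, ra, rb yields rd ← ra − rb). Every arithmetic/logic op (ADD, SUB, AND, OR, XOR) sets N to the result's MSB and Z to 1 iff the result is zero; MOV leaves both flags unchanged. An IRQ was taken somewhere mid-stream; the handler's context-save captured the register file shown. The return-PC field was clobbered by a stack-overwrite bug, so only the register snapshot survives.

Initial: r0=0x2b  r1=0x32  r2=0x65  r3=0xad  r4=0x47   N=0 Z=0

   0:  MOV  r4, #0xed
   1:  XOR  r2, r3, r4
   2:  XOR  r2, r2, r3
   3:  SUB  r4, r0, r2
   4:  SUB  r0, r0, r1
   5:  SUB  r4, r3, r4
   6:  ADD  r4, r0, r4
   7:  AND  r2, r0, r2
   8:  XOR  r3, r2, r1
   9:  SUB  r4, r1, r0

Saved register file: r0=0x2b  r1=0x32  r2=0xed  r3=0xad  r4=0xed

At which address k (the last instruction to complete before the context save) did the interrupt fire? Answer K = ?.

after  0: r0=0x2b r1=0x32 r2=0x65 r3=0xad r4=0xed  N=0 Z=0
after  1: r0=0x2b r1=0x32 r2=0x40 r3=0xad r4=0xed  N=0 Z=0
after  2: r0=0x2b r1=0x32 r2=0xed r3=0xad r4=0xed  N=1 Z=0
-- IRQ taken; context saved, return-PC = 3 --

K = 2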